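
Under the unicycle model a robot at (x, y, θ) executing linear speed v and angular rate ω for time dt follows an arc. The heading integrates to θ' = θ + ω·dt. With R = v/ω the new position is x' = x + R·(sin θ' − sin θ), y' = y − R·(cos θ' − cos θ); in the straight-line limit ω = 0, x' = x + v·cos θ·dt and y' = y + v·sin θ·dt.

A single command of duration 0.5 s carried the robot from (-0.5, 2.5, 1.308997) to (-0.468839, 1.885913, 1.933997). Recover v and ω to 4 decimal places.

v = -1.2500, ω = 1.2500

Δθ = 1.933997 − 1.308997 = 0.625000
ω = Δθ/dt = 0.625000/0.5 = 1.2500
R = −Δy/(cos θ' − cos θ) = -1.0000
v = R·ω = -1.0000·1.2500 = -1.2500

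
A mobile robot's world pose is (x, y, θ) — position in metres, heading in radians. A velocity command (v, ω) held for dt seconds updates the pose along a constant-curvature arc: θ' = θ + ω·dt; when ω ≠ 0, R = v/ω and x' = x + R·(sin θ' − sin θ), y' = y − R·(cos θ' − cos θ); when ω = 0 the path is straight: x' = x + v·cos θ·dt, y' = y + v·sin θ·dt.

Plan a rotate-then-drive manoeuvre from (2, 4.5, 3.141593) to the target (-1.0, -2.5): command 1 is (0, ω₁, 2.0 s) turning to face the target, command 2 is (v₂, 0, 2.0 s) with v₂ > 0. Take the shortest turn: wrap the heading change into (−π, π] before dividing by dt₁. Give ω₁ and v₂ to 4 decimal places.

heading to target = atan2(-2.5−4.5, -1−2) = -1.9757
Δθ = wrap(-1.9757 − 3.1416) = 1.1659; ω₁ = Δθ/dt₁ = 0.5830
distance = √((-1−2)² + (-2.5−4.5)²) = 7.6158; v₂ = distance/dt₂ = 3.8079

ω₁ = 0.5830, v₂ = 3.8079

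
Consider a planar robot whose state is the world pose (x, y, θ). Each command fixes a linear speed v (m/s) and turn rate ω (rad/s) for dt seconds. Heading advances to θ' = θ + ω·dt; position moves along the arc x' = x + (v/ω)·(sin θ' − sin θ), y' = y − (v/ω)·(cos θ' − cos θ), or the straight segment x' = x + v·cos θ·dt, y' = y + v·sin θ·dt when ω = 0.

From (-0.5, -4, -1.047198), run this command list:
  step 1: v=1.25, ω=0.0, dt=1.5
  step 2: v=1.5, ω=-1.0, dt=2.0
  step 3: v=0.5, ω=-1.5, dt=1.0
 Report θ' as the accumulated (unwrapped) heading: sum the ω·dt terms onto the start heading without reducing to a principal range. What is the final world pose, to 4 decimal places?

step 1: θ'=-1.0472 (straight) → pose (0.4375, -5.6238, -1.0472)
step 2: θ'=-3.0472 (R=-1.5000) → pose (-0.7202, -7.8671, -3.0472)
step 3: θ'=-4.5472 (R=-0.3333) → pose (-1.0804, -7.5901, -4.5472)

(-1.0804, -7.5901, -4.5472)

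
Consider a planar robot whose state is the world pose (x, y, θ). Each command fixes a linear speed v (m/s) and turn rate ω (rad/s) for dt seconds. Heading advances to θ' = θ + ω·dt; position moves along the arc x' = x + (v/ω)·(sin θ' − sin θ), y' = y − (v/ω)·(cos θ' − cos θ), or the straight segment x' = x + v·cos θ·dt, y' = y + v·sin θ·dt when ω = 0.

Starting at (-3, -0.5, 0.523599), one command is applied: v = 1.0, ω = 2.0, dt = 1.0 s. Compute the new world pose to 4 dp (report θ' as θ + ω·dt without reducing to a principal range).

θ' = 0.5236 + 2.0·1.0 = 2.5236
R = v/ω = 1.0/2.0 = 0.5000
x' = -3 + 0.5000·(sin 2.5236 − sin 0.5236) = -2.9603
y' = -0.5 − 0.5000·(cos 2.5236 − cos 0.5236) = 0.3405

(-2.9603, 0.3405, 2.5236)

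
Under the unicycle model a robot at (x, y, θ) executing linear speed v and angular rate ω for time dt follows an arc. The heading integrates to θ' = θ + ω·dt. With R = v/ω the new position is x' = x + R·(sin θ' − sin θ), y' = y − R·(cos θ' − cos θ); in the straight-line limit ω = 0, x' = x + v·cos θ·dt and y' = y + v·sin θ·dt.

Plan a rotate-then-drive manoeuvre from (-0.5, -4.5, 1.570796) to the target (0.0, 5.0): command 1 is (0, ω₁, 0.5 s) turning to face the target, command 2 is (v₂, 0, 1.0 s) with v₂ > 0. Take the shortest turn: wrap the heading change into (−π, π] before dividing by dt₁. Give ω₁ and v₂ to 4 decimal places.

ω₁ = -0.1052, v₂ = 9.5131

heading to target = atan2(5−-4.5, 0−-0.5) = 1.5182
Δθ = wrap(1.5182 − 1.5708) = -0.0526; ω₁ = Δθ/dt₁ = -0.1052
distance = √((0−-0.5)² + (5−-4.5)²) = 9.5131; v₂ = distance/dt₂ = 9.5131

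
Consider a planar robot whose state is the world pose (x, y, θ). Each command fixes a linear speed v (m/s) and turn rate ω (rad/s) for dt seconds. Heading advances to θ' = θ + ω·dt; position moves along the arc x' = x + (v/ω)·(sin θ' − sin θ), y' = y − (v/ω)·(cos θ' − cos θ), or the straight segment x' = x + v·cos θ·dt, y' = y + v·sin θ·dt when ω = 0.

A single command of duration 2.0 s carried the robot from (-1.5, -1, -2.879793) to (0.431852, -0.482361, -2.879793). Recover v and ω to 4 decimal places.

v = -1.0000, ω = 0.0000

Δθ = -2.879793 − -2.879793 = 0.000000
ω = Δθ/dt = 0.000000/2.0 = 0.0000
ω = 0 → v = (Δx·cos θ + Δy·sin θ)/dt = -1.0000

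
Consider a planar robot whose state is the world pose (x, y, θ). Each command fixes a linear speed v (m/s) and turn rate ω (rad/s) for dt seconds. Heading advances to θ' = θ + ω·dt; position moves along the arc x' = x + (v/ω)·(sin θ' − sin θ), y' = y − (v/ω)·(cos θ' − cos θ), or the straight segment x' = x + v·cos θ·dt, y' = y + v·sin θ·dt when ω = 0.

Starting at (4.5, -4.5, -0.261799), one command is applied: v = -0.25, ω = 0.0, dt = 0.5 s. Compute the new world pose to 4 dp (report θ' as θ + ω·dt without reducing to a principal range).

θ' = -0.2618 + 0.0·0.5 = -0.2618
ω = 0 → straight: x' = 4.5 + -0.25·cos(-0.2618)·0.5 = 4.3793
y' = -4.5 + -0.25·sin(-0.2618)·0.5 = -4.4676

(4.3793, -4.4676, -0.2618)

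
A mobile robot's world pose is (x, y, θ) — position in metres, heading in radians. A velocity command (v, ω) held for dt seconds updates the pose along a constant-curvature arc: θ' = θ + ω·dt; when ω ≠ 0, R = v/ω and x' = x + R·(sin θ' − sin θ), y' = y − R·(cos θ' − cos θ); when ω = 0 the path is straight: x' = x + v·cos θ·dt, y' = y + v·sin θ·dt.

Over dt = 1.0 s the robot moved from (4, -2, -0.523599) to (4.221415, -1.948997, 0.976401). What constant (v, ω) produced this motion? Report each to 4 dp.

v = 0.2500, ω = 1.5000

Δθ = 0.976401 − -0.523599 = 1.500000
ω = Δθ/dt = 1.500000/1.0 = 1.5000
R = Δx/(sin θ' − sin θ) = 0.1667
v = R·ω = 0.1667·1.5000 = 0.2500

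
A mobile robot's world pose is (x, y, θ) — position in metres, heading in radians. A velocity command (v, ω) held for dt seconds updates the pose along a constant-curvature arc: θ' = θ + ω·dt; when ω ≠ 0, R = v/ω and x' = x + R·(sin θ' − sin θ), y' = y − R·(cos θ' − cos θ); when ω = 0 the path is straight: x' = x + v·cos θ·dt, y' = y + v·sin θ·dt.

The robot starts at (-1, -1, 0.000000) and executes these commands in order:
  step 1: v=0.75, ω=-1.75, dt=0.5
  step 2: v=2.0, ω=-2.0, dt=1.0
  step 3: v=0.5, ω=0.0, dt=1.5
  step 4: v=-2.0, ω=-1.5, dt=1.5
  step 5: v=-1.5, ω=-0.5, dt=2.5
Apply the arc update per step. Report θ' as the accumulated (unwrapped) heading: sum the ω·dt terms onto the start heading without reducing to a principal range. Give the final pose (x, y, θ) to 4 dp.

(-3.3492, -6.5624, -6.3750)

step 1: θ'=-0.8750 (R=-0.4286) → pose (-0.6711, -1.1539, -0.8750)
step 2: θ'=-2.8750 (R=-1.0000) → pose (-1.1752, -2.7595, -2.8750)
step 3: θ'=-2.8750 (straight) → pose (-1.8987, -2.9571, -2.8750)
step 4: θ'=-5.1250 (R=1.3333) → pose (-0.3260, -4.7780, -5.1250)
step 5: θ'=-6.3750 (R=3.0000) → pose (-3.3492, -6.5624, -6.3750)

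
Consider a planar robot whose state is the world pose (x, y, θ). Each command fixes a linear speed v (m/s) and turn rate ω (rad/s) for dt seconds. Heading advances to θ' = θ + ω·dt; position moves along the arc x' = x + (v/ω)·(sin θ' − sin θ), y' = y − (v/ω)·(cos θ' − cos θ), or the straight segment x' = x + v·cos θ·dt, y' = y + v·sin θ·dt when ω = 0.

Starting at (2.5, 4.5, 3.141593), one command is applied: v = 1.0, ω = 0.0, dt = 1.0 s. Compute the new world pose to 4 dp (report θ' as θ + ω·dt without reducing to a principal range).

θ' = 3.1416 + 0.0·1.0 = 3.1416
ω = 0 → straight: x' = 2.5 + 1.0·cos(3.1416)·1.0 = 1.5000
y' = 4.5 + 1.0·sin(3.1416)·1.0 = 4.5000

(1.5000, 4.5000, 3.1416)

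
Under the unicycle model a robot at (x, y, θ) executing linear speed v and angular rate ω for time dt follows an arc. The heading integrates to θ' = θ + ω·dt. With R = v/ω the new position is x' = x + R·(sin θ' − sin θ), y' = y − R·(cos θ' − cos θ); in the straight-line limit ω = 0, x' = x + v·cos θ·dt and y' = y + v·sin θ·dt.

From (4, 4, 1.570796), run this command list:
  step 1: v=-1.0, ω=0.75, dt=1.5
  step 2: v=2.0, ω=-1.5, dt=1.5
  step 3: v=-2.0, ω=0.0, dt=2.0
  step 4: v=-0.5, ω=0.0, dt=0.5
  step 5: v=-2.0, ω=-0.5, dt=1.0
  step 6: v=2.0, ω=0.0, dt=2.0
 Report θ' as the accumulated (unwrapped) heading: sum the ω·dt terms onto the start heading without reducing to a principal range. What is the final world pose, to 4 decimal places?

step 1: θ'=2.6958 (R=-1.3333) → pose (4.7584, 2.7970, 2.6958)
step 2: θ'=0.4458 (R=-1.3333) → pose (4.7584, 5.2030, 0.4458)
step 3: θ'=0.4458 (straight) → pose (1.1494, 3.4783, 0.4458)
step 4: θ'=0.4458 (straight) → pose (0.9238, 3.3705, 0.4458)
step 5: θ'=-0.0542 (R=4.0000) → pose (-1.0176, 2.9855, -0.0542)
step 6: θ'=-0.0542 (straight) → pose (2.9765, 2.7688, -0.0542)

(2.9765, 2.7688, -0.0542)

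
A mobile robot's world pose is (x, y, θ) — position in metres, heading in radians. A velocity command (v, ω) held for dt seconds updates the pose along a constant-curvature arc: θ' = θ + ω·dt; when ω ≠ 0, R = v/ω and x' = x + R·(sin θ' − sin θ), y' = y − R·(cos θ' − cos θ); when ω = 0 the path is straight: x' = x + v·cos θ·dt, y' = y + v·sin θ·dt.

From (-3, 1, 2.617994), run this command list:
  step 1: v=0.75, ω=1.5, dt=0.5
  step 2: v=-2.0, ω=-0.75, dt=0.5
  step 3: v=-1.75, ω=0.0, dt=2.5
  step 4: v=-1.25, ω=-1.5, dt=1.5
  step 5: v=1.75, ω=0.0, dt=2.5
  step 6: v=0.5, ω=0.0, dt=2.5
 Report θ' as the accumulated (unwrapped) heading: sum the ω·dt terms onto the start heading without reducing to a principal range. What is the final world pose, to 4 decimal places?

(6.5408, 2.8126, 0.7430)

step 1: θ'=3.3680 (R=0.5000) → pose (-3.3622, 1.0542, 3.3680)
step 2: θ'=2.9930 (R=2.6667) → pose (-2.3688, 1.0929, 2.9930)
step 3: θ'=2.9930 (straight) → pose (1.9579, 0.4452, 2.9930)
step 4: θ'=0.7430 (R=0.8333) → pose (2.3983, -0.9927, 0.7430)
step 5: θ'=0.7430 (straight) → pose (5.6203, 1.9670, 0.7430)
step 6: θ'=0.7430 (straight) → pose (6.5408, 2.8126, 0.7430)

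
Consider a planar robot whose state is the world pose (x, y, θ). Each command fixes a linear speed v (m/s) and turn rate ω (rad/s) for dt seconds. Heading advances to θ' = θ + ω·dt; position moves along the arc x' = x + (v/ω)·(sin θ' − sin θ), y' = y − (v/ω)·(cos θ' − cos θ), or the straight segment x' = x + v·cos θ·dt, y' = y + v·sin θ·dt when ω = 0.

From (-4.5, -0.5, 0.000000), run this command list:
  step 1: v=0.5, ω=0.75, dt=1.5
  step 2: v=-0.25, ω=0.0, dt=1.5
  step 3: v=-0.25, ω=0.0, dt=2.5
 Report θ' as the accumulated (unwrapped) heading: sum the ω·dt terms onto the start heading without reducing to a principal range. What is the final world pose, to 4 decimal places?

(-4.3297, -1.0231, 1.1250)

step 1: θ'=1.1250 (R=0.6667) → pose (-3.8985, -0.1208, 1.1250)
step 2: θ'=1.1250 (straight) → pose (-4.0602, -0.4591, 1.1250)
step 3: θ'=1.1250 (straight) → pose (-4.3297, -1.0231, 1.1250)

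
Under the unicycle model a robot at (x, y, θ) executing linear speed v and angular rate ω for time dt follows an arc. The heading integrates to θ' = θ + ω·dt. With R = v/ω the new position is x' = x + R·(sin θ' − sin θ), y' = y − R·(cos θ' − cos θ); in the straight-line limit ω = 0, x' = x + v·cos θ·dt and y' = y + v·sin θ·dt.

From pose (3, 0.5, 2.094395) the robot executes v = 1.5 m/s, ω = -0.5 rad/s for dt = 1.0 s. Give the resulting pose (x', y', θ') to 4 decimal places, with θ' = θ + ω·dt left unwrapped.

(2.5989, 1.9292, 1.5944)

θ' = 2.0944 + -0.5·1.0 = 1.5944
R = v/ω = 1.5/-0.5 = -3.0000
x' = 3 + -3.0000·(sin 1.5944 − sin 2.0944) = 2.5989
y' = 0.5 − -3.0000·(cos 1.5944 − cos 2.0944) = 1.9292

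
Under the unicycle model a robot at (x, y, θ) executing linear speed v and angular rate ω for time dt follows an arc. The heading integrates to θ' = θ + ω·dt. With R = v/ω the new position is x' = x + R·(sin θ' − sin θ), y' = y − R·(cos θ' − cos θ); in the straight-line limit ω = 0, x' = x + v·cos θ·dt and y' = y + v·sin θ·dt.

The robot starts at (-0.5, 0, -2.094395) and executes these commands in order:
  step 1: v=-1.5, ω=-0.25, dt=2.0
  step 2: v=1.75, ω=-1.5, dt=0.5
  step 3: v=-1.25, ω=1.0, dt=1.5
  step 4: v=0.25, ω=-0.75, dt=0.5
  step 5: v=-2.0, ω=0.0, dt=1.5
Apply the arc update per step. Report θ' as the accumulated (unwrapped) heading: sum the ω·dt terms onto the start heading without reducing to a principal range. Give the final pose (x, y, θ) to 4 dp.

step 1: θ'=-2.5944 (R=6.0000) → pose (1.5744, 2.1239, -2.5944)
step 2: θ'=-3.3444 (R=-1.1667) → pose (0.7324, 1.9775, -3.3444)
step 3: θ'=-1.8444 (R=-1.2500) → pose (2.1877, 2.8641, -1.8444)
step 4: θ'=-2.2194 (R=-0.3333) → pose (2.1324, 2.7528, -2.2194)
step 5: θ'=-2.2194 (straight) → pose (3.9446, 5.1436, -2.2194)

(3.9446, 5.1436, -2.2194)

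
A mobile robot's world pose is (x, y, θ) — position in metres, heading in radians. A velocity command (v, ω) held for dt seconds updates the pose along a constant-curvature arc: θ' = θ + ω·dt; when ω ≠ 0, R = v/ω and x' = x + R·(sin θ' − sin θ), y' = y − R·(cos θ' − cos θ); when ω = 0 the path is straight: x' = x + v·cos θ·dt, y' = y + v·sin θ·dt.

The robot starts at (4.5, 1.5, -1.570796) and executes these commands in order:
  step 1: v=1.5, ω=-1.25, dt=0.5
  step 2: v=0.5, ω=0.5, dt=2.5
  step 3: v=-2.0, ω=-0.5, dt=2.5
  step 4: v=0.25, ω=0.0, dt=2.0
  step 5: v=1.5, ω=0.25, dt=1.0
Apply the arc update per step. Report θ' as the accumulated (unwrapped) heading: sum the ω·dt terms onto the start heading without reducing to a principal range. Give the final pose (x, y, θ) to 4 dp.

(3.2633, 2.5900, -1.9458)

step 1: θ'=-2.1958 (R=-1.2000) → pose (4.2732, 0.7979, -2.1958)
step 2: θ'=-0.9458 (R=1.0000) → pose (4.2732, -0.3723, -0.9458)
step 3: θ'=-2.1958 (R=4.0000) → pose (4.2732, 4.3085, -2.1958)
step 4: θ'=-2.1958 (straight) → pose (3.9806, 3.9030, -2.1958)
step 5: θ'=-1.9458 (R=6.0000) → pose (3.2633, 2.5900, -1.9458)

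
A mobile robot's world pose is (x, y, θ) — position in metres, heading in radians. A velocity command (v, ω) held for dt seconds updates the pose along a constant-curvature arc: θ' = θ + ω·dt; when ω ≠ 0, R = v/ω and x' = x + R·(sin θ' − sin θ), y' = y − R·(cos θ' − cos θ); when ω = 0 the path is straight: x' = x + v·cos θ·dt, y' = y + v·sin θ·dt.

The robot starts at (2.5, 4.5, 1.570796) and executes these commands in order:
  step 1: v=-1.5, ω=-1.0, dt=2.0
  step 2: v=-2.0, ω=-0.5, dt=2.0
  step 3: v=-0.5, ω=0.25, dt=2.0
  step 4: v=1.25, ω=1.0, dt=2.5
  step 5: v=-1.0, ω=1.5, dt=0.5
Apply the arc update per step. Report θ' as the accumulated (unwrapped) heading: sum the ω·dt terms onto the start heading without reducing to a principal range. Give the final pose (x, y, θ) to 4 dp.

step 1: θ'=-0.4292 (R=1.5000) → pose (0.3758, 3.1361, -0.4292)
step 2: θ'=-1.4292 (R=4.0000) → pose (-1.9196, 6.2088, -1.4292)
step 3: θ'=-0.9292 (R=-2.0000) → pose (-2.2973, 7.1235, -0.9292)
step 4: θ'=1.5708 (R=1.2500) → pose (-0.0459, 7.8716, 1.5708)
step 5: θ'=2.3208 (R=-0.6667) → pose (0.1330, 7.4171, 2.3208)

(0.1330, 7.4171, 2.3208)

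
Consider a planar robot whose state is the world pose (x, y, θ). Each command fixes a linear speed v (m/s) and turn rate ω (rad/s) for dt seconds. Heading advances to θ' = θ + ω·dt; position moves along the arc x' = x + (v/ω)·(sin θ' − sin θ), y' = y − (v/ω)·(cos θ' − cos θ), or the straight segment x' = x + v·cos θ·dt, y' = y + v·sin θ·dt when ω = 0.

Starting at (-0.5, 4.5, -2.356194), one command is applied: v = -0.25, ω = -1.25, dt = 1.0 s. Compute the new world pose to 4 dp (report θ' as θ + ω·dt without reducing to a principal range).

(-0.2690, 4.5374, -3.6062)

θ' = -2.3562 + -1.25·1.0 = -3.6062
R = v/ω = -0.25/-1.25 = 0.2000
x' = -0.5 + 0.2000·(sin -3.6062 − sin -2.3562) = -0.2690
y' = 4.5 − 0.2000·(cos -3.6062 − cos -2.3562) = 4.5374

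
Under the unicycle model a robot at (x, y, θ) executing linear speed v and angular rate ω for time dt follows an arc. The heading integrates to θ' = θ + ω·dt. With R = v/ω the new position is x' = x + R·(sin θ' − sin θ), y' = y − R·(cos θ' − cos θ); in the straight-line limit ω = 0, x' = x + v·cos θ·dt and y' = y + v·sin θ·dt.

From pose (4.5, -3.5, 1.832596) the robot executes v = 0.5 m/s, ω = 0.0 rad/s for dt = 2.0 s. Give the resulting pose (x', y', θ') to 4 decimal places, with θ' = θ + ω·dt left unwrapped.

θ' = 1.8326 + 0.0·2.0 = 1.8326
ω = 0 → straight: x' = 4.5 + 0.5·cos(1.8326)·2.0 = 4.2412
y' = -3.5 + 0.5·sin(1.8326)·2.0 = -2.5341

(4.2412, -2.5341, 1.8326)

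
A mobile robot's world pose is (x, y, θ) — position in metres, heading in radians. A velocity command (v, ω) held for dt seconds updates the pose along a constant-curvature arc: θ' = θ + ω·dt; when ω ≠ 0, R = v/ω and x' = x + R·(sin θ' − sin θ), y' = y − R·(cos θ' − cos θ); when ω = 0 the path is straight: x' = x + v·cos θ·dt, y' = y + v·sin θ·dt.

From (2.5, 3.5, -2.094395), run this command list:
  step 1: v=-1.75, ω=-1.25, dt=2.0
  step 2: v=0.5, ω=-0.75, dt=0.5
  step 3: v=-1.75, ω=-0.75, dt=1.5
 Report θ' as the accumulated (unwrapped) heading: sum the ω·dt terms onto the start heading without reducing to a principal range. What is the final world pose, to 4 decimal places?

step 1: θ'=-4.5944 (R=1.4000) → pose (5.1027, 2.9648, -4.5944)
step 2: θ'=-4.9694 (R=-0.6667) → pose (5.1200, 3.2127, -4.9694)
step 3: θ'=-6.0944 (R=2.3333) → pose (3.3012, 1.5140, -6.0944)

(3.3012, 1.5140, -6.0944)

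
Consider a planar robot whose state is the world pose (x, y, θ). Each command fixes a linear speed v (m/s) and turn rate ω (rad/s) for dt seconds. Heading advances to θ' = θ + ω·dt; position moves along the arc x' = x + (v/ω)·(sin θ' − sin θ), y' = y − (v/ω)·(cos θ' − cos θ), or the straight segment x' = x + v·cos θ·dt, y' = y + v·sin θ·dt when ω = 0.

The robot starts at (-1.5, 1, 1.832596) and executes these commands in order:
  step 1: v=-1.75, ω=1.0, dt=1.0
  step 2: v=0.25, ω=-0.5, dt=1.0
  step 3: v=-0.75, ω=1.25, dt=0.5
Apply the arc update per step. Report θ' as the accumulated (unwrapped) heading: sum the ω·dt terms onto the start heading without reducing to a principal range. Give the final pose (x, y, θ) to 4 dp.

step 1: θ'=2.8326 (R=-1.7500) → pose (-0.3418, -0.2142, 2.8326)
step 2: θ'=2.3326 (R=-0.5000) → pose (-0.5516, -0.0830, 2.3326)
step 3: θ'=2.9576 (R=-0.6000) → pose (-0.2272, -0.2587, 2.9576)

(-0.2272, -0.2587, 2.9576)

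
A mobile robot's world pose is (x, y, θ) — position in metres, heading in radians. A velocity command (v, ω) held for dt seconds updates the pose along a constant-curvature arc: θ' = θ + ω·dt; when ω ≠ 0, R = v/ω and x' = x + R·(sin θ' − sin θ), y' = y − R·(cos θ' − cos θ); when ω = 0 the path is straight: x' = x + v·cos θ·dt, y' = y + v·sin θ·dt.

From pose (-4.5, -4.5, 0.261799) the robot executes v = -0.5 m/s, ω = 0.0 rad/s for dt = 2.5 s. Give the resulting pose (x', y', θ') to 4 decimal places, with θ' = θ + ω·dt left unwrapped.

(-5.7074, -4.8235, 0.2618)

θ' = 0.2618 + 0.0·2.5 = 0.2618
ω = 0 → straight: x' = -4.5 + -0.5·cos(0.2618)·2.5 = -5.7074
y' = -4.5 + -0.5·sin(0.2618)·2.5 = -4.8235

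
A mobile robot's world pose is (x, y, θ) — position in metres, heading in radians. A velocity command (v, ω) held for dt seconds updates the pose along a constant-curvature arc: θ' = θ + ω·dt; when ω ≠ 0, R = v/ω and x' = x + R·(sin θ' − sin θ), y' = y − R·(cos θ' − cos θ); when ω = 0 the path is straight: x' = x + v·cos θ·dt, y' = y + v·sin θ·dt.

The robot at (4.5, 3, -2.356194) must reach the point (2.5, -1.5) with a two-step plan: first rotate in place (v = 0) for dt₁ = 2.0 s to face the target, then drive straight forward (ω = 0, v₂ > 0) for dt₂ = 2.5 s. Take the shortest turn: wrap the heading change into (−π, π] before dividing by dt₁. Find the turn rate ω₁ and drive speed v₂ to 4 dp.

ω₁ = 0.1836, v₂ = 1.9698

heading to target = atan2(-1.5−3, 2.5−4.5) = -1.9890
Δθ = wrap(-1.9890 − -2.3562) = 0.3672; ω₁ = Δθ/dt₁ = 0.1836
distance = √((2.5−4.5)² + (-1.5−3)²) = 4.9244; v₂ = distance/dt₂ = 1.9698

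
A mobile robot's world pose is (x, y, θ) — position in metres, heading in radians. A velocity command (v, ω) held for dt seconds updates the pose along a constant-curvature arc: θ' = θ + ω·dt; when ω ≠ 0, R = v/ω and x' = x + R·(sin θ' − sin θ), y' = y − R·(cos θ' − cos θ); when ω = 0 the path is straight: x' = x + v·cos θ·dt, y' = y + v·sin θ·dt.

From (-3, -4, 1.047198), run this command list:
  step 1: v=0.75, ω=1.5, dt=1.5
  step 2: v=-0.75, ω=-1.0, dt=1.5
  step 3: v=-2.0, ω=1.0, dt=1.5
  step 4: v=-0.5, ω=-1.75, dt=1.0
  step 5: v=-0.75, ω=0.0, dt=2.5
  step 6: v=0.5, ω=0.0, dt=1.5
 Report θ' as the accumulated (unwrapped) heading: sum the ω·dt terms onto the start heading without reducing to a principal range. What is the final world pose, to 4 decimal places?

(-0.1011, -6.7692, 1.5472)

step 1: θ'=3.2972 (R=0.5000) → pose (-3.5105, -3.2560, 3.2972)
step 2: θ'=1.7972 (R=0.7500) → pose (-2.6634, -3.8286, 1.7972)
step 3: θ'=3.2972 (R=-2.0000) → pose (-0.4045, -5.3555, 3.2972)
step 4: θ'=1.5472 (R=0.2857) → pose (-0.0746, -5.6445, 1.5472)
step 5: θ'=1.5472 (straight) → pose (-0.1188, -7.5190, 1.5472)
step 6: θ'=1.5472 (straight) → pose (-0.1011, -6.7692, 1.5472)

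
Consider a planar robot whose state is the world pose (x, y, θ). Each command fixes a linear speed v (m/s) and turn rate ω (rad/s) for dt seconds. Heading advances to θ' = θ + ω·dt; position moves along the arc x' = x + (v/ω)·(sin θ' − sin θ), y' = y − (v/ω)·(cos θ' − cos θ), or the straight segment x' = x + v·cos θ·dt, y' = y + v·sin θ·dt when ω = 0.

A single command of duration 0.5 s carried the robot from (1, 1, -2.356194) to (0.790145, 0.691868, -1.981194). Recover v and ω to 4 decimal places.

v = 0.7500, ω = 0.7500

Δθ = -1.981194 − -2.356194 = 0.375000
ω = Δθ/dt = 0.375000/0.5 = 0.7500
R = −Δy/(cos θ' − cos θ) = 1.0000
v = R·ω = 1.0000·0.7500 = 0.7500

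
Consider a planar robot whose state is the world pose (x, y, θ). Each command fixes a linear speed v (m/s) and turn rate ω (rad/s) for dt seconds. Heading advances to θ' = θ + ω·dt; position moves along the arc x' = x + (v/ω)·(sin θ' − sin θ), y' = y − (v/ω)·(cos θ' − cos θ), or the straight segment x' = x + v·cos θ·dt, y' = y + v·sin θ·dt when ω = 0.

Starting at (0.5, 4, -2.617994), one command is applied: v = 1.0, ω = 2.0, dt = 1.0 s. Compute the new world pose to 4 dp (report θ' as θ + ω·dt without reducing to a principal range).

θ' = -2.6180 + 2.0·1.0 = -0.6180
R = v/ω = 1.0/2.0 = 0.5000
x' = 0.5 + 0.5000·(sin -0.6180 − sin -2.6180) = 0.4603
y' = 4 − 0.5000·(cos -0.6180 − cos -2.6180) = 3.1595

(0.4603, 3.1595, -0.6180)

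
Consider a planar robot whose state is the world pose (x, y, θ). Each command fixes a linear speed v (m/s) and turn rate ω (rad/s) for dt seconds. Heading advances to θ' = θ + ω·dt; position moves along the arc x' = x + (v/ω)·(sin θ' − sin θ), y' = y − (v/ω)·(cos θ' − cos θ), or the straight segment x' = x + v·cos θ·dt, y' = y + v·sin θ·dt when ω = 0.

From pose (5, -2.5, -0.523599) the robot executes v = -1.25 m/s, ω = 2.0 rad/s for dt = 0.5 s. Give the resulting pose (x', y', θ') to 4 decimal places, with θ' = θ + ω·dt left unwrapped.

θ' = -0.5236 + 2.0·0.5 = 0.4764
R = v/ω = -1.25/2.0 = -0.6250
x' = 5 + -0.6250·(sin 0.4764 − sin -0.5236) = 4.4009
y' = -2.5 − -0.6250·(cos 0.4764 − cos -0.5236) = -2.4859

(4.4009, -2.4859, 0.4764)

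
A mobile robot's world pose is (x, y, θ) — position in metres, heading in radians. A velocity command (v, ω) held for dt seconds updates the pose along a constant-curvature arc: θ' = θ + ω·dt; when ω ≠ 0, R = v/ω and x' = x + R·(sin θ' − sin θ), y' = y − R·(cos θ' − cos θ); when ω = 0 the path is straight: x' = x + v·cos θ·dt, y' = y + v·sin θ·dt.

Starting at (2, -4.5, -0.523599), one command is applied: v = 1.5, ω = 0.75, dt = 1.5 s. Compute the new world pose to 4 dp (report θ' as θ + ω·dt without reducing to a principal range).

(4.1316, -4.4170, 0.6014)

θ' = -0.5236 + 0.75·1.5 = 0.6014
R = v/ω = 1.5/0.75 = 2.0000
x' = 2 + 2.0000·(sin 0.6014 − sin -0.5236) = 4.1316
y' = -4.5 − 2.0000·(cos 0.6014 − cos -0.5236) = -4.4170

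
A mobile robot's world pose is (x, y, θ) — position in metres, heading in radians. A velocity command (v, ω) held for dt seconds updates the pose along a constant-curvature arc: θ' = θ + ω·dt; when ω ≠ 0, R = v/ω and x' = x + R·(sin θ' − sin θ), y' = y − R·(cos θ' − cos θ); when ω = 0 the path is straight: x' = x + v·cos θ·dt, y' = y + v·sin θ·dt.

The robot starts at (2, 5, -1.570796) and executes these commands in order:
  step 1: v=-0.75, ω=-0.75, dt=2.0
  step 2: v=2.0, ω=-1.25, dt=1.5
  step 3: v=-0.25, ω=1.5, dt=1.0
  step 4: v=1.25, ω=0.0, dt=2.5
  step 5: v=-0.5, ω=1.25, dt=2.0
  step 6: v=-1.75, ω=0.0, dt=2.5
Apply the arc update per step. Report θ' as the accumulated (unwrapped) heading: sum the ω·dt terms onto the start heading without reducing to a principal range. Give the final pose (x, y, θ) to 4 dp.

(-3.7254, 12.8657, -0.9458)

step 1: θ'=-3.0708 (R=1.0000) → pose (2.9293, 5.9975, -3.0708)
step 2: θ'=-4.9458 (R=-1.6000) → pose (1.2595, 7.9636, -4.9458)
step 3: θ'=-3.4458 (R=-0.1667) → pose (1.3717, 7.7660, -3.4458)
step 4: θ'=-3.4458 (straight) → pose (-1.6098, 8.7020, -3.4458)
step 5: θ'=-0.9458 (R=-0.4000) → pose (-1.1656, 9.3177, -0.9458)
step 6: θ'=-0.9458 (straight) → pose (-3.7254, 12.8657, -0.9458)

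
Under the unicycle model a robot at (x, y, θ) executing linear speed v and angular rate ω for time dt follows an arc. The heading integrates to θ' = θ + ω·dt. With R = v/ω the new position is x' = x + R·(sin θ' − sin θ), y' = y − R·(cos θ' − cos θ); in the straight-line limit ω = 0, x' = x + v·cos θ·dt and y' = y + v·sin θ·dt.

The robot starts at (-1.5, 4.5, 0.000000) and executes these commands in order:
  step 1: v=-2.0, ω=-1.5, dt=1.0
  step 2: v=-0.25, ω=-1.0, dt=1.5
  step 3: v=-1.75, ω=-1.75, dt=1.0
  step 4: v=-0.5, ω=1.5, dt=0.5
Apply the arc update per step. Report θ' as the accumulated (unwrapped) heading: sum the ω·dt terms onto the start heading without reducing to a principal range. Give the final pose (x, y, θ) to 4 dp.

(-1.3947, 4.7462, -4.0000)

step 1: θ'=-1.5000 (R=1.3333) → pose (-2.8300, 5.7390, -1.5000)
step 2: θ'=-3.0000 (R=0.2500) → pose (-2.6159, 6.0042, -3.0000)
step 3: θ'=-4.7500 (R=1.0000) → pose (-1.4755, 4.9766, -4.7500)
step 4: θ'=-4.0000 (R=-0.3333) → pose (-1.3947, 4.7462, -4.0000)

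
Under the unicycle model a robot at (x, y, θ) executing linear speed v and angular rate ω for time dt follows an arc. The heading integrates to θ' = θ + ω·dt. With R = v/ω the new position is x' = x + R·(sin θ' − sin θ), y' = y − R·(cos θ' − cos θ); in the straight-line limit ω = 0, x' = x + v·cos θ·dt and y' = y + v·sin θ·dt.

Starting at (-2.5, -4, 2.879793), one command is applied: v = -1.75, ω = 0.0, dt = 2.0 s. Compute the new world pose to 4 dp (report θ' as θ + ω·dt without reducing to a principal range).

θ' = 2.8798 + 0.0·2.0 = 2.8798
ω = 0 → straight: x' = -2.5 + -1.75·cos(2.8798)·2.0 = 0.8807
y' = -4 + -1.75·sin(2.8798)·2.0 = -4.9059

(0.8807, -4.9059, 2.8798)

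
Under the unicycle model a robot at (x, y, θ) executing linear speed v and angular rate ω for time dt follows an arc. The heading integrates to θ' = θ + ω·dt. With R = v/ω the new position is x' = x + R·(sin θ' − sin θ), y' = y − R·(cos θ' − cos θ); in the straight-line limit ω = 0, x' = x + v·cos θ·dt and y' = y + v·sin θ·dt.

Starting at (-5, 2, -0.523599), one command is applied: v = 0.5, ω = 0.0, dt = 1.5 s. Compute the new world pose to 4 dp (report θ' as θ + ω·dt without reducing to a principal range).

θ' = -0.5236 + 0.0·1.5 = -0.5236
ω = 0 → straight: x' = -5 + 0.5·cos(-0.5236)·1.5 = -4.3505
y' = 2 + 0.5·sin(-0.5236)·1.5 = 1.6250

(-4.3505, 1.6250, -0.5236)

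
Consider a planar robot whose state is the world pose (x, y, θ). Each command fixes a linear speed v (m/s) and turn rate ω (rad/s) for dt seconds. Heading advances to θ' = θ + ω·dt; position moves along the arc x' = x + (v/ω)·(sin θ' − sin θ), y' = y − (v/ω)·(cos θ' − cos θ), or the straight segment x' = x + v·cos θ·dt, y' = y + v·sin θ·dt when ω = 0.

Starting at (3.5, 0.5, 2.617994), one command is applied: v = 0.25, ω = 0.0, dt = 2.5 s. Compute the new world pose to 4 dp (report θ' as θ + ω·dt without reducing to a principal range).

θ' = 2.6180 + 0.0·2.5 = 2.6180
ω = 0 → straight: x' = 3.5 + 0.25·cos(2.6180)·2.5 = 2.9587
y' = 0.5 + 0.25·sin(2.6180)·2.5 = 0.8125

(2.9587, 0.8125, 2.6180)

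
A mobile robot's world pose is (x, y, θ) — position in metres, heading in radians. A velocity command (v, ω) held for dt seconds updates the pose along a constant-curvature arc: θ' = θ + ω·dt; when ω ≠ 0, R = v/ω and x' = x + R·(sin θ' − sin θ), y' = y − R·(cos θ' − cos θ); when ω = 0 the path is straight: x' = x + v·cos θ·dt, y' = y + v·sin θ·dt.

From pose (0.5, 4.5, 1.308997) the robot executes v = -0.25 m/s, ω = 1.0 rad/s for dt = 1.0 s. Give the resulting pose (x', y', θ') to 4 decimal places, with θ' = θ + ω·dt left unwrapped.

θ' = 1.3090 + 1.0·1.0 = 2.3090
R = v/ω = -0.25/1.0 = -0.2500
x' = 0.5 + -0.2500·(sin 2.3090 − sin 1.3090) = 0.5566
y' = 4.5 − -0.2500·(cos 2.3090 − cos 1.3090) = 4.2671

(0.5566, 4.2671, 2.3090)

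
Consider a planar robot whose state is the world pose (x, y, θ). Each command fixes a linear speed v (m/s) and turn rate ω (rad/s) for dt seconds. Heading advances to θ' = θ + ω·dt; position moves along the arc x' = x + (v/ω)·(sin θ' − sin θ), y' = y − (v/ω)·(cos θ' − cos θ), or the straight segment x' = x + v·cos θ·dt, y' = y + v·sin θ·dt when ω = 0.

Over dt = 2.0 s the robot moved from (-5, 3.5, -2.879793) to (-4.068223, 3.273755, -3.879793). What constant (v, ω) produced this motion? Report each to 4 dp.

v = -0.5000, ω = -0.5000

Δθ = -3.879793 − -2.879793 = -1.000000
ω = Δθ/dt = -1.000000/2.0 = -0.5000
R = Δx/(sin θ' − sin θ) = 1.0000
v = R·ω = 1.0000·-0.5000 = -0.5000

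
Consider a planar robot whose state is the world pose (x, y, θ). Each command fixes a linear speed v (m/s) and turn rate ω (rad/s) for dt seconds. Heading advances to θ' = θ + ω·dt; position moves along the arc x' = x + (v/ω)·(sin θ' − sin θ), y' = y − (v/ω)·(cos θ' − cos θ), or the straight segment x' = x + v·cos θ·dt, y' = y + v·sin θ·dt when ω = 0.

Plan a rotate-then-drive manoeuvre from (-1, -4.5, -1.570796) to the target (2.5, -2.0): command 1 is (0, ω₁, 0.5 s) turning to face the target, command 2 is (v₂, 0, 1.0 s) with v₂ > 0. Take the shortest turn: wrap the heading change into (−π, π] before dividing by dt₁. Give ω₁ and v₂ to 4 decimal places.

heading to target = atan2(-2−-4.5, 2.5−-1) = 0.6202
Δθ = wrap(0.6202 − -1.5708) = 2.1910; ω₁ = Δθ/dt₁ = 4.3821
distance = √((2.5−-1)² + (-2−-4.5)²) = 4.3012; v₂ = distance/dt₂ = 4.3012

ω₁ = 4.3821, v₂ = 4.3012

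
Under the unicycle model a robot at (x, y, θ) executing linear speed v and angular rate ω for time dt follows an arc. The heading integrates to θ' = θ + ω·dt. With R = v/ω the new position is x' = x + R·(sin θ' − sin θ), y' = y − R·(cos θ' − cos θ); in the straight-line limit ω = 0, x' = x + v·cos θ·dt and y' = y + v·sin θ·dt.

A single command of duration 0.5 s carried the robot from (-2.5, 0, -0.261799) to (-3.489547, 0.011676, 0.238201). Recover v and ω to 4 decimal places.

Δθ = 0.238201 − -0.261799 = 0.500000
ω = Δθ/dt = 0.500000/0.5 = 1.0000
R = Δx/(sin θ' − sin θ) = -2.0000
v = R·ω = -2.0000·1.0000 = -2.0000

v = -2.0000, ω = 1.0000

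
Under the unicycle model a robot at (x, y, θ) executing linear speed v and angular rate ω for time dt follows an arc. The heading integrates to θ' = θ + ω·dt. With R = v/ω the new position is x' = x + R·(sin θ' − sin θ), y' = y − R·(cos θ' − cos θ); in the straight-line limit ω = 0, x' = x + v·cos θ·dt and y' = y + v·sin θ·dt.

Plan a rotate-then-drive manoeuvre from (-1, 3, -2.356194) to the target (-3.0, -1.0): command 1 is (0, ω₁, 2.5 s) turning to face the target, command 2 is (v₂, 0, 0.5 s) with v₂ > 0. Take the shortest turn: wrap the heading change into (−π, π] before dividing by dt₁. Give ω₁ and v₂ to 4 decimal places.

ω₁ = 0.1287, v₂ = 8.9443

heading to target = atan2(-1−3, -3−-1) = -2.0344
Δθ = wrap(-2.0344 − -2.3562) = 0.3218; ω₁ = Δθ/dt₁ = 0.1287
distance = √((-3−-1)² + (-1−3)²) = 4.4721; v₂ = distance/dt₂ = 8.9443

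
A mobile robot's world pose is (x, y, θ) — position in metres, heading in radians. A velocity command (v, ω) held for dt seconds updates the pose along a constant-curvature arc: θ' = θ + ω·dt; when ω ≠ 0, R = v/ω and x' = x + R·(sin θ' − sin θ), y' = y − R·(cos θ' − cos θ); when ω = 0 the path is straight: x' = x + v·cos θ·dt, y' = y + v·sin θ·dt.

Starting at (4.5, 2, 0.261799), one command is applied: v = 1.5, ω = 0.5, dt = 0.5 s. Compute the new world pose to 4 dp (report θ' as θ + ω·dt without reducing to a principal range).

θ' = 0.2618 + 0.5·0.5 = 0.5118
R = v/ω = 1.5/0.5 = 3.0000
x' = 4.5 + 3.0000·(sin 0.5118 − sin 0.2618) = 5.1928
y' = 2 − 3.0000·(cos 0.5118 − cos 0.2618) = 2.2822

(5.1928, 2.2822, 0.5118)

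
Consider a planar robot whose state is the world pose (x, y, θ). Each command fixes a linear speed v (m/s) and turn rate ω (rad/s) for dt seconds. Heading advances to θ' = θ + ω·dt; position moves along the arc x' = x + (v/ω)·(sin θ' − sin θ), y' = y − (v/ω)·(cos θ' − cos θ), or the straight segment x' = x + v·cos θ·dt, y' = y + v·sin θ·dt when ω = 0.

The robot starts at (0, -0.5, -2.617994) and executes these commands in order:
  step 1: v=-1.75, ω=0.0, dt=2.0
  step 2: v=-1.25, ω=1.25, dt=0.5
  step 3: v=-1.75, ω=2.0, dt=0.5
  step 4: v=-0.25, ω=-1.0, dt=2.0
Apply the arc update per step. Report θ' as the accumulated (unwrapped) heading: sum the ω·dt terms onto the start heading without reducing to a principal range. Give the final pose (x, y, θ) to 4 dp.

(3.5505, 2.9265, -2.9930)

step 1: θ'=-2.6180 (straight) → pose (3.0311, 1.2500, -2.6180)
step 2: θ'=-1.9930 (R=-1.0000) → pose (3.4433, 1.7063, -1.9930)
step 3: θ'=-0.9930 (R=-0.8750) → pose (3.3781, 2.5427, -0.9930)
step 4: θ'=-2.9930 (R=0.2500) → pose (3.5505, 2.9265, -2.9930)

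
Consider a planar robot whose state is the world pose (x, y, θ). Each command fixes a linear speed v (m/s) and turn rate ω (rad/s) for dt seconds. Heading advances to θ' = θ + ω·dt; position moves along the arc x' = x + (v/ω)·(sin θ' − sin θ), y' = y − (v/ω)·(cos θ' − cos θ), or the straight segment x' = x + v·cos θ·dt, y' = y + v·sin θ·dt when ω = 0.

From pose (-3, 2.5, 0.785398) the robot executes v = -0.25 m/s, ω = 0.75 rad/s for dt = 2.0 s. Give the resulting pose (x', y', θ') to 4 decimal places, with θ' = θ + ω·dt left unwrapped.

(-3.0161, 2.0459, 2.2854)

θ' = 0.7854 + 0.75·2.0 = 2.2854
R = v/ω = -0.25/0.75 = -0.3333
x' = -3 + -0.3333·(sin 2.2854 − sin 0.7854) = -3.0161
y' = 2.5 − -0.3333·(cos 2.2854 − cos 0.7854) = 2.0459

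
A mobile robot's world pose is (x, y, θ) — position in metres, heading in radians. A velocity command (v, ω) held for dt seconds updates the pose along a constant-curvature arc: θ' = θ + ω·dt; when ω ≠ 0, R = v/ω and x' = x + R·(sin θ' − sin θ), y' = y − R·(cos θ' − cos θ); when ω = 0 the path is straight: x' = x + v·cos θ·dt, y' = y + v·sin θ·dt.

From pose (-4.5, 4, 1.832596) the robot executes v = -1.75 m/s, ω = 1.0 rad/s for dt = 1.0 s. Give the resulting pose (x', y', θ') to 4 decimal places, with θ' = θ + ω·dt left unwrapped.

θ' = 1.8326 + 1.0·1.0 = 2.8326
R = v/ω = -1.75/1.0 = -1.7500
x' = -4.5 + -1.7500·(sin 2.8326 − sin 1.8326) = -3.3418
y' = 4 − -1.7500·(cos 2.8326 − cos 1.8326) = 2.7858

(-3.3418, 2.7858, 2.8326)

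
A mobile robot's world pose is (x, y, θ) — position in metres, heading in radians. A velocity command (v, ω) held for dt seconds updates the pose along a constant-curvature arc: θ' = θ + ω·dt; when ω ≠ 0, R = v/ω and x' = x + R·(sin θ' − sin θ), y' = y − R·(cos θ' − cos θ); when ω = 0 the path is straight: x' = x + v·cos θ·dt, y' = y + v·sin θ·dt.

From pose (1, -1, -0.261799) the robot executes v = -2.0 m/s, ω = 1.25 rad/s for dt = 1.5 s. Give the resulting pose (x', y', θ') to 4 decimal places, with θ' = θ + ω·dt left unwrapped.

(-1.0127, -2.6133, 1.6132)

θ' = -0.2618 + 1.25·1.5 = 1.6132
R = v/ω = -2.0/1.25 = -1.6000
x' = 1 + -1.6000·(sin 1.6132 − sin -0.2618) = -1.0127
y' = -1 − -1.6000·(cos 1.6132 − cos -0.2618) = -2.6133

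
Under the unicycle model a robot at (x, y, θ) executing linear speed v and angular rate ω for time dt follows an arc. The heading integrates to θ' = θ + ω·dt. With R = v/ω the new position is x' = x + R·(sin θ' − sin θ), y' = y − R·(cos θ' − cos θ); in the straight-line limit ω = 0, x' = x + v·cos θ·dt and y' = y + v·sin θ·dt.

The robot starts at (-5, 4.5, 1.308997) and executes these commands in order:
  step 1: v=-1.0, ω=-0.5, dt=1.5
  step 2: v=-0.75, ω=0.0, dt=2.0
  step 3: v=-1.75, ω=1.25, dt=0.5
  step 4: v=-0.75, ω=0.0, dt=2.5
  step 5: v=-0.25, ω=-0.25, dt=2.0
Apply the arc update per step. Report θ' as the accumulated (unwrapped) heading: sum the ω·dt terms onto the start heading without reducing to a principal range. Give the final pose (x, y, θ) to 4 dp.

step 1: θ'=0.5590 (R=2.0000) → pose (-5.8712, 3.3221, 0.5590)
step 2: θ'=0.5590 (straight) → pose (-7.1429, 2.5266, 0.5590)
step 3: θ'=1.1840 (R=-1.4000) → pose (-7.6970, 1.8678, 1.1840)
step 4: θ'=1.1840 (straight) → pose (-8.4043, 0.1313, 1.1840)
step 5: θ'=0.6840 (R=1.0000) → pose (-8.6985, -0.2665, 0.6840)

(-8.6985, -0.2665, 0.6840)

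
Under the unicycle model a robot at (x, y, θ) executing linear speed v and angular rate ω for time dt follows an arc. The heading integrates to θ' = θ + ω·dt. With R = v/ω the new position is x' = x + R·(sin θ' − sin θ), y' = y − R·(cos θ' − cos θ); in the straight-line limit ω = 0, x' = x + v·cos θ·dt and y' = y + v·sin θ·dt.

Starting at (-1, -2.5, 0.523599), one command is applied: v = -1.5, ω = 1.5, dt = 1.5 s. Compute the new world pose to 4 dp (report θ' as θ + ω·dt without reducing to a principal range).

θ' = 0.5236 + 1.5·1.5 = 2.7736
R = v/ω = -1.5/1.5 = -1.0000
x' = -1 + -1.0000·(sin 2.7736 − sin 0.5236) = -0.8597
y' = -2.5 − -1.0000·(cos 2.7736 − cos 0.5236) = -4.2991

(-0.8597, -4.2991, 2.7736)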